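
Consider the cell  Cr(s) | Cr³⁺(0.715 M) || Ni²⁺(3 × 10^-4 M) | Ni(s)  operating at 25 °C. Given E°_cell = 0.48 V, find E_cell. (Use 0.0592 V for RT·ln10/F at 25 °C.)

Balancing electrons gives n = 6; the reaction quotient is Q = [Cr³⁺]^2/[Ni²⁺]^3 = 1.89 × 10^10.
At 25 °C, E = E° − (0.0592/n) log Q = 0.48 − (0.0592/6)(10.277) = 0.480 − 0.101 = 0.379 V.

0.379 V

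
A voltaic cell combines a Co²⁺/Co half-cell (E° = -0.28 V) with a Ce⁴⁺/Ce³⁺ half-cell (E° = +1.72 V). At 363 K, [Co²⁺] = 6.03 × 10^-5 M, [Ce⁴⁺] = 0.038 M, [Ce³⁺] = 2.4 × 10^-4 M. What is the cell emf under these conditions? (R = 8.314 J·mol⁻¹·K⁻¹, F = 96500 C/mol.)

The Ce⁴⁺/Ce³⁺ couple has the higher reduction potential and acts as the cathode, so E°_cell = +1.72 − (-0.28) = 2.00 V.
Balancing electrons gives n = 2; the reaction quotient is Q = [Co²⁺]·[Ce³⁺]^2/[Ce⁴⁺]^2 = 2.41 × 10^-9.
E = E° − (RT/nF) ln Q = 2.00 − (8.314×363)/(2×96500) × (-19.846) = 2.000 + 0.310 = 2.310 V.

2.31 V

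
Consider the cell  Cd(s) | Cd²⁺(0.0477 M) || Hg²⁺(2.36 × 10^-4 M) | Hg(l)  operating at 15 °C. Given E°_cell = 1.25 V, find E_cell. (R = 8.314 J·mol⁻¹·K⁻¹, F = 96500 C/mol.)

Balancing electrons gives n = 2; the reaction quotient is Q = [Cd²⁺]/[Hg²⁺] = 202.
E = E° − (RT/nF) ln Q = 1.25 − (8.314×288)/(2×96500) × (5.309) = 1.250 − 0.066 = 1.184 V.

1.18 V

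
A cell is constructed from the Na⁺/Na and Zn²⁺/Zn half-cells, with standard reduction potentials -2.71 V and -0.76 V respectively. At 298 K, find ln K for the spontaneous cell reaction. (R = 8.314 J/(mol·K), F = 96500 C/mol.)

E°_cell = -0.76 − (-2.71) = 1.95 V, with n = 2 electrons transferred.
At equilibrium E = 0, so the Nernst equation gives ln K = nFE°/RT = (2)(96500)(1.95)/((8.314)(298)) = 151.90.

ln K = 151.9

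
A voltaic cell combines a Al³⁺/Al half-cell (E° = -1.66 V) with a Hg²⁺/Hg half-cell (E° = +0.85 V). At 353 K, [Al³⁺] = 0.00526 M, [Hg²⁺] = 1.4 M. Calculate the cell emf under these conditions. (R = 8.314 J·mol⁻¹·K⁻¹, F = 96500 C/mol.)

2.57 V

The Hg²⁺/Hg couple has the higher reduction potential and acts as the cathode, so E°_cell = +0.85 − (-1.66) = 2.51 V.
Balancing electrons gives n = 6; the reaction quotient is Q = [Al³⁺]^2/[Hg²⁺]^3 = 1.01 × 10^-5.
E = E° − (RT/nF) ln Q = 2.51 − (8.314×353)/(6×96500) × (-11.505) = 2.510 + 0.058 = 2.568 V.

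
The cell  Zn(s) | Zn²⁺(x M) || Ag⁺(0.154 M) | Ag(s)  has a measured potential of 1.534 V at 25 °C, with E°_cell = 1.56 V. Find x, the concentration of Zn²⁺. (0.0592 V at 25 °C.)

0.18 M

From the Nernst equation, log Q = n(E° − E)/0.0592 = 2(1.56 − 1.534)/0.0592 = 0.878, so Q = 7.56.
With Q = [Zn²⁺]/[Ag⁺]^2 and the known concentrations, [Zn²⁺] in the numerator gives [Zn²⁺] = 0.18 M.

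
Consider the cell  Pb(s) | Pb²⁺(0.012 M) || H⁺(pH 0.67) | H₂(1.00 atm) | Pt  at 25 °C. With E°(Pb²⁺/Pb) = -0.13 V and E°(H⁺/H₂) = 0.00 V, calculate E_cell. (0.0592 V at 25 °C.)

The hydrogen couple is the cathode, so E°_cell = 0.13 V; n = 2.
[H⁺] = 10^(−0.67) = 0.21 M, and Q = [Pb²⁺]·P(H₂) / [H⁺]^2 = 0.263.
E = E° − (0.0592/2) log Q = 0.13 − (0.0592/2)(-0.581) = 0.147 V.

0.15 V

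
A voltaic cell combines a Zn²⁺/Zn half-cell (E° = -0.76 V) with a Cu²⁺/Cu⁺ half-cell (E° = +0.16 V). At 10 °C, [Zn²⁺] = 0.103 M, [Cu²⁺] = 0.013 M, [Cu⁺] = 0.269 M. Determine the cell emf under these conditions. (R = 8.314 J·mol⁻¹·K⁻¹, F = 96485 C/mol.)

The Cu²⁺/Cu⁺ couple has the higher reduction potential and acts as the cathode, so E°_cell = +0.16 − (-0.76) = 0.92 V.
Balancing electrons gives n = 2; the reaction quotient is Q = [Zn²⁺]·[Cu⁺]^2/[Cu²⁺]^2 = 44.1.
E = E° − (RT/nF) ln Q = 0.92 − (8.314×283)/(2×96485) × (3.786) = 0.920 − 0.046 = 0.874 V.

0.874 V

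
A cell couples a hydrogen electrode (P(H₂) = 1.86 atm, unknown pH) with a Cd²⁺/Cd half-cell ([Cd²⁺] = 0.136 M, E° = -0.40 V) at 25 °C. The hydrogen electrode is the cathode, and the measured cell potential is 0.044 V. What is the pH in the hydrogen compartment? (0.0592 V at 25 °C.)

E°_cell = 0.40 V and n = 2.
log Q = n(E° − E)/0.0592 = 2×(0.40 − 0.044)/0.0592 = 12.027.
With Q = [Cd²⁺]·P(H₂) / [H⁺]^2, solving for [H⁺] gives log[H⁺] = -6.312, so pH = 6.31.

pH = 6.31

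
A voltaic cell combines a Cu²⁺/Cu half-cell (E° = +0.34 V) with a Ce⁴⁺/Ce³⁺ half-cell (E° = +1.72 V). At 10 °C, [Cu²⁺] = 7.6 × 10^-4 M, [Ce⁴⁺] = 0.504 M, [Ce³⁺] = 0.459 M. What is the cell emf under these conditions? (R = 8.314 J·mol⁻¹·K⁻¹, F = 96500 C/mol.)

The Ce⁴⁺/Ce³⁺ couple has the higher reduction potential and acts as the cathode, so E°_cell = +1.72 − (+0.34) = 1.38 V.
Balancing electrons gives n = 2; the reaction quotient is Q = [Cu²⁺]·[Ce³⁺]^2/[Ce⁴⁺]^2 = 6.3 × 10^-4.
E = E° − (RT/nF) ln Q = 1.38 − (8.314×283)/(2×96500) × (-7.369) = 1.380 + 0.090 = 1.470 V.

1.47 V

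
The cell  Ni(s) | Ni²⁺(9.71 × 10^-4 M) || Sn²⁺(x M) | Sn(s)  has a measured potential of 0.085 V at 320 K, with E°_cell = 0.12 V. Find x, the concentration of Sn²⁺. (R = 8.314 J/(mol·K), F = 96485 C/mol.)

7.7 × 10^-5 M

From the Nernst equation, ln Q = nF(E° − E)/RT = 2×96485×(0.12 − 0.085)/(8.314×320) = 2.539, so Q = 12.7.
With Q = [Ni²⁺]/[Sn²⁺] and the known concentrations, [Sn²⁺] in the denominator gives [Sn²⁺] = 7.7 × 10^-5 M.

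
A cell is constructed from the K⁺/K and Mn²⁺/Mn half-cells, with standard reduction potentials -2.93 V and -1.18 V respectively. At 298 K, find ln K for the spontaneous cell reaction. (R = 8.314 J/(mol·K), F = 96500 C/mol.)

E°_cell = -1.18 − (-2.93) = 1.75 V, with n = 2 electrons transferred.
At equilibrium E = 0, so the Nernst equation gives ln K = nFE°/RT = (2)(96500)(1.75)/((8.314)(298)) = 136.32.

ln K = 136.3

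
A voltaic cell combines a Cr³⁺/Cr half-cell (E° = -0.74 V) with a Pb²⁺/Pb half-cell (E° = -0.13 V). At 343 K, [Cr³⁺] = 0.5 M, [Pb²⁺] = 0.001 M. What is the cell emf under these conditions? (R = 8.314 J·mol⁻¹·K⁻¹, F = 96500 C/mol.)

The Pb²⁺/Pb couple has the higher reduction potential and acts as the cathode, so E°_cell = -0.13 − (-0.74) = 0.61 V.
Balancing electrons gives n = 6; the reaction quotient is Q = [Cr³⁺]^2/[Pb²⁺]^3 = 2.5 × 10^8.
E = E° − (RT/nF) ln Q = 0.61 − (8.314×343)/(6×96500) × (19.337) = 0.610 − 0.095 = 0.515 V.

0.515 V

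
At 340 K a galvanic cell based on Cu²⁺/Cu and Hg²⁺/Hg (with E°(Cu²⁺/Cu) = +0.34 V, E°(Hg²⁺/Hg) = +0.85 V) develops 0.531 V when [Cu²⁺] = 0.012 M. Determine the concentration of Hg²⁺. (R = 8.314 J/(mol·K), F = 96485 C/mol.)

0.05 M

From the Nernst equation, ln Q = nF(E° − E)/RT = 2×96485×(0.51 − 0.531)/(8.314×340) = -1.434, so Q = 0.238.
With Q = [Cu²⁺]/[Hg²⁺] and the known concentrations, [Hg²⁺] in the denominator gives [Hg²⁺] = 0.05 M.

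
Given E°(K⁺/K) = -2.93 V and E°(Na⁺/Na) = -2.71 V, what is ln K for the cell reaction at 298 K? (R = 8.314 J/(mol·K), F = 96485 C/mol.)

ln K = 8.6

E°_cell = -2.71 − (-2.93) = 0.22 V, with n = 1 electron transferred.
At equilibrium E = 0, so the Nernst equation gives ln K = nFE°/RT = (1)(96485)(0.22)/((8.314)(298)) = 8.57.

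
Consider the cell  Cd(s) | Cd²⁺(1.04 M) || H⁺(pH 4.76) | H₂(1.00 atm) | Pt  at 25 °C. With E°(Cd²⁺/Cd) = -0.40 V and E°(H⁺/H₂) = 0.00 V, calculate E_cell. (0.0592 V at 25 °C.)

0.12 V

The hydrogen couple is the cathode, so E°_cell = 0.40 V; n = 2.
[H⁺] = 10^(−4.76) = 1.7 × 10^-5 M, and Q = [Cd²⁺]·P(H₂) / [H⁺]^2 = 3.44 × 10^9.
E = E° − (0.0592/2) log Q = 0.40 − (0.0592/2)(9.537) = 0.118 V.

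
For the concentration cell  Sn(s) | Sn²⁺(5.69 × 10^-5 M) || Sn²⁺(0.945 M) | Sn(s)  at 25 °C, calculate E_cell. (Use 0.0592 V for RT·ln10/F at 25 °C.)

0.12 V

Both half-cells are Sn²⁺/Sn, so E°_cell = 0. The concentrated side is the cathode; the cell reaction moves Sn²⁺ from high to low concentration with n = 2.
Q = [Sn²⁺]_dilute/[Sn²⁺]_conc = 5.69 × 10^-5/0.945 = 6.02 × 10^-5.
E = 0 − (0.0592/2) log Q = −(0.0592/2)(-4.220) = 0.1249 V.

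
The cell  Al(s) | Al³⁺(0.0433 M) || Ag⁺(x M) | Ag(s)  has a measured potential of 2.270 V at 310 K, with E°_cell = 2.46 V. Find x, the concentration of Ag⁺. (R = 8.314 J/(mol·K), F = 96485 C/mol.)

From the Nernst equation, ln Q = nF(E° − E)/RT = 3×96485×(2.46 − 2.270)/(8.314×310) = 21.338, so Q = 1.85 × 10^9.
With Q = [Al³⁺]/[Ag⁺]^3 and the known concentrations, [Ag⁺]^3 in the denominator gives [Ag⁺] = 2.9 × 10^-4 M.

2.9 × 10^-4 M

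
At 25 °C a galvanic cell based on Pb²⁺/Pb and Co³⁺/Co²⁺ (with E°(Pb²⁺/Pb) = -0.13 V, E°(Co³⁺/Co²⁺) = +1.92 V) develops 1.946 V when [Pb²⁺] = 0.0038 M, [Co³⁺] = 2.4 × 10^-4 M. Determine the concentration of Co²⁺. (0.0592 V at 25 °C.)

0.22 M

From the Nernst equation, log Q = n(E° − E)/0.0592 = 2(2.05 − 1.946)/0.0592 = 3.514, so Q = 3260.
With Q = [Pb²⁺]·[Co²⁺]^2/[Co³⁺]^2 and the known concentrations, [Co²⁺]^2 in the numerator gives [Co²⁺] = 0.22 M.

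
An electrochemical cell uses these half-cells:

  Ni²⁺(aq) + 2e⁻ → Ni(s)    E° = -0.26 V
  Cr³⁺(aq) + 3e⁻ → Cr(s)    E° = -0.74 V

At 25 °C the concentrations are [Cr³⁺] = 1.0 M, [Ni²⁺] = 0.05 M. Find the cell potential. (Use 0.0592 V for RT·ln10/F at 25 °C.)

0.441 V

The Ni²⁺/Ni couple has the higher reduction potential and acts as the cathode, so E°_cell = -0.26 − (-0.74) = 0.48 V.
Balancing electrons gives n = 6; the reaction quotient is Q = [Cr³⁺]^2/[Ni²⁺]^3 = 8000.
At 25 °C, E = E° − (0.0592/n) log Q = 0.48 − (0.0592/6)(3.903) = 0.480 − 0.039 = 0.441 V.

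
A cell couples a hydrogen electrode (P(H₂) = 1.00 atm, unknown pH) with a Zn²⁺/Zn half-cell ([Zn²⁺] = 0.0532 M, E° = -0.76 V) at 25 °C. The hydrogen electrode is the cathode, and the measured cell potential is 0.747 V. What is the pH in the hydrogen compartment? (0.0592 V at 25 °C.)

pH = 0.86

E°_cell = 0.76 V and n = 2.
log Q = n(E° − E)/0.0592 = 2×(0.76 − 0.747)/0.0592 = 0.439.
With Q = [Zn²⁺]·P(H₂) / [H⁺]^2, solving for [H⁺] gives log[H⁺] = -0.857, so pH = 0.86.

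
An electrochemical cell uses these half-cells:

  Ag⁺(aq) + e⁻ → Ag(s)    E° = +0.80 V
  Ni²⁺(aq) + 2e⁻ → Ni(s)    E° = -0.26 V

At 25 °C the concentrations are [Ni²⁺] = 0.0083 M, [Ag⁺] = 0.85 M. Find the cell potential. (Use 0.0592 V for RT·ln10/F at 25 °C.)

1.12 V

The Ag⁺/Ag couple has the higher reduction potential and acts as the cathode, so E°_cell = +0.80 − (-0.26) = 1.06 V.
Balancing electrons gives n = 2; the reaction quotient is Q = [Ni²⁺]/[Ag⁺]^2 = 0.0115.
At 25 °C, E = E° − (0.0592/n) log Q = 1.06 − (0.0592/2)(-1.940) = 1.060 + 0.057 = 1.117 V.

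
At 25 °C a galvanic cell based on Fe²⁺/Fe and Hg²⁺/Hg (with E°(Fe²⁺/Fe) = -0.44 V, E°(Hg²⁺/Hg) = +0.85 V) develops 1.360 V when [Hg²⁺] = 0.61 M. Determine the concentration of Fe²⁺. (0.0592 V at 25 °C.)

From the Nernst equation, log Q = n(E° − E)/0.0592 = 2(1.29 − 1.360)/0.0592 = -2.365, so Q = 0.00432.
With Q = [Fe²⁺]/[Hg²⁺] and the known concentrations, [Fe²⁺] in the numerator gives [Fe²⁺] = 0.0026 M.

0.0026 M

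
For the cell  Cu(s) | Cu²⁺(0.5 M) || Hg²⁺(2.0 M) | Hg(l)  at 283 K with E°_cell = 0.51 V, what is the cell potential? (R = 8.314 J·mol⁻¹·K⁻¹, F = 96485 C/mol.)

0.527 V

Balancing electrons gives n = 2; the reaction quotient is Q = [Cu²⁺]/[Hg²⁺] = 0.250.
E = E° − (RT/nF) ln Q = 0.51 − (8.314×283)/(2×96485) × (-1.386) = 0.510 + 0.017 = 0.527 V.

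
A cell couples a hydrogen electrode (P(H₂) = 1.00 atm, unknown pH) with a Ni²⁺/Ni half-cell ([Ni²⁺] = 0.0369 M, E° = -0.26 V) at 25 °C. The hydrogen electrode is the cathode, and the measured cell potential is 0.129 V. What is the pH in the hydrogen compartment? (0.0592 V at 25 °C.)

pH = 2.93

E°_cell = 0.26 V and n = 2.
log Q = n(E° − E)/0.0592 = 2×(0.26 − 0.129)/0.0592 = 4.426.
With Q = [Ni²⁺]·P(H₂) / [H⁺]^2, solving for [H⁺] gives log[H⁺] = -2.929, so pH = 2.93.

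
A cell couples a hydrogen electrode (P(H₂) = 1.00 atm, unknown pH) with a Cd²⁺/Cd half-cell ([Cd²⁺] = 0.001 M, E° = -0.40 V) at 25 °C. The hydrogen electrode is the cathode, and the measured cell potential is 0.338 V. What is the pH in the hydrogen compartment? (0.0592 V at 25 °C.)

E°_cell = 0.40 V and n = 2.
log Q = n(E° − E)/0.0592 = 2×(0.40 − 0.338)/0.0592 = 2.095.
With Q = [Cd²⁺]·P(H₂) / [H⁺]^2, solving for [H⁺] gives log[H⁺] = -2.547, so pH = 2.55.

pH = 2.55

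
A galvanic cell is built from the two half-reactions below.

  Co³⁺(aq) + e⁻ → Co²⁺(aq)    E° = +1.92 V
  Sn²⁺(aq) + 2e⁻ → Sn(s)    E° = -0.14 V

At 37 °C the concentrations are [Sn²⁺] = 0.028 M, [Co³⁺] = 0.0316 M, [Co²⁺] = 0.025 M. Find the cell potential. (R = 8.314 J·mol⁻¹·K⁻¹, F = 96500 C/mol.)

2.11 V

The Co³⁺/Co²⁺ couple has the higher reduction potential and acts as the cathode, so E°_cell = +1.92 − (-0.14) = 2.06 V.
Balancing electrons gives n = 2; the reaction quotient is Q = [Sn²⁺]·[Co²⁺]^2/[Co³⁺]^2 = 0.0175.
E = E° − (RT/nF) ln Q = 2.06 − (8.314×310)/(2×96500) × (-4.044) = 2.060 + 0.054 = 2.114 V.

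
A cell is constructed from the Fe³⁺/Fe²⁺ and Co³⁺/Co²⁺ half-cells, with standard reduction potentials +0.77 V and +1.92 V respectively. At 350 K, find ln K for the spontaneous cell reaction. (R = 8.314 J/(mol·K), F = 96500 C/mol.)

ln K = 38.1

E°_cell = +1.92 − (+0.77) = 1.15 V, with n = 1 electron transferred.
At equilibrium E = 0, so the Nernst equation gives ln K = nFE°/RT = (1)(96500)(1.15)/((8.314)(350)) = 38.14.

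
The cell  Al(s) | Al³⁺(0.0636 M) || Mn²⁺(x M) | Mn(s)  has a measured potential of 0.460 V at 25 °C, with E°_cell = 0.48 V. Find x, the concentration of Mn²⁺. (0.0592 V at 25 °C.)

0.034 M

From the Nernst equation, log Q = n(E° − E)/0.0592 = 6(0.48 − 0.460)/0.0592 = 2.027, so Q = 106.
With Q = [Al³⁺]^2/[Mn²⁺]^3 and the known concentrations, [Mn²⁺]^3 in the denominator gives [Mn²⁺] = 0.034 M.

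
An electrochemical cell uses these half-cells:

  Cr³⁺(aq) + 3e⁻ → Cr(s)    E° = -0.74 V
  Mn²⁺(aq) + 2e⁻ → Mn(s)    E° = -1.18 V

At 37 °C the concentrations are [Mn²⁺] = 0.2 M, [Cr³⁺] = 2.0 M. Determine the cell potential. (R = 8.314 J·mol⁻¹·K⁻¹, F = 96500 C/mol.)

0.468 V

The Cr³⁺/Cr couple has the higher reduction potential and acts as the cathode, so E°_cell = -0.74 − (-1.18) = 0.44 V.
Balancing electrons gives n = 6; the reaction quotient is Q = [Mn²⁺]^3/[Cr³⁺]^2 = 0.00200.
E = E° − (RT/nF) ln Q = 0.44 − (8.314×310)/(6×96500) × (-6.215) = 0.440 + 0.028 = 0.468 V.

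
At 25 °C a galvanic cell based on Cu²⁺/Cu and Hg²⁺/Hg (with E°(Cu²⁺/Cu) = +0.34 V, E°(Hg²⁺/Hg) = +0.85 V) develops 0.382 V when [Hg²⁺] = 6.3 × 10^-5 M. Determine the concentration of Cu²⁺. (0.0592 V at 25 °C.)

1.3 M

From the Nernst equation, log Q = n(E° − E)/0.0592 = 2(0.51 − 0.382)/0.0592 = 4.324, so Q = 2.11 × 10^4.
With Q = [Cu²⁺]/[Hg²⁺] and the known concentrations, [Cu²⁺] in the numerator gives [Cu²⁺] = 1.3 M.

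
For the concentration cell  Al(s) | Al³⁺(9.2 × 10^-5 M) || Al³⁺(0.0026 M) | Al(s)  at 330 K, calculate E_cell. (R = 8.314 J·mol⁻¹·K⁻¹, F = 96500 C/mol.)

Both half-cells are Al³⁺/Al, so E°_cell = 0. The concentrated side is the cathode; the cell reaction moves Al³⁺ from high to low concentration with n = 3.
Q = [Al³⁺]_dilute/[Al³⁺]_conc = 9.2 × 10^-5/0.0026 = 0.0354.
E = 0 − (RT/nF) ln Q = −((8.314×330)/(3×96500))(-3.341) = 0.0317 V.

0.032 V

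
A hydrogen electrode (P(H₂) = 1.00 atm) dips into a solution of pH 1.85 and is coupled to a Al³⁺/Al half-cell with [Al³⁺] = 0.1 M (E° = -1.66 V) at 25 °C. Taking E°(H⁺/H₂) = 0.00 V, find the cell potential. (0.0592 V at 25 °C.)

The hydrogen couple is the cathode, so E°_cell = 1.66 V; n = 6.
[H⁺] = 10^(−1.85) = 0.014 M, and Q = [Al³⁺]^2·P(H₂)^3 / [H⁺]^6 = 1.26 × 10^9.
E = E° − (0.0592/6) log Q = 1.66 − (0.0592/6)(9.100) = 1.570 V.

1.57 V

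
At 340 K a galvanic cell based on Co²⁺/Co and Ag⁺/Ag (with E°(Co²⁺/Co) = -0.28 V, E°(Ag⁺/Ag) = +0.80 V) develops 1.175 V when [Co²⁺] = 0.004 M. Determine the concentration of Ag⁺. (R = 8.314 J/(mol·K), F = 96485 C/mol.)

1.6 M

From the Nernst equation, ln Q = nF(E° − E)/RT = 2×96485×(1.08 − 1.175)/(8.314×340) = -6.485, so Q = 0.00153.
With Q = [Co²⁺]/[Ag⁺]^2 and the known concentrations, [Ag⁺]^2 in the denominator gives [Ag⁺] = 1.6 M.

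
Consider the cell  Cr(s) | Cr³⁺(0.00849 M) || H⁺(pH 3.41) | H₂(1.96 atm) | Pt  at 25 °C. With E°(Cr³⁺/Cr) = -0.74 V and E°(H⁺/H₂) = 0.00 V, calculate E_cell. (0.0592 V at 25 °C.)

0.57 V

The hydrogen couple is the cathode, so E°_cell = 0.74 V; n = 6.
[H⁺] = 10^(−3.41) = 3.9 × 10^-4 M, and Q = [Cr³⁺]^2·P(H₂)^3 / [H⁺]^6 = 1.57 × 10^17.
E = E° − (0.0592/6) log Q = 0.74 − (0.0592/6)(17.195) = 0.570 V.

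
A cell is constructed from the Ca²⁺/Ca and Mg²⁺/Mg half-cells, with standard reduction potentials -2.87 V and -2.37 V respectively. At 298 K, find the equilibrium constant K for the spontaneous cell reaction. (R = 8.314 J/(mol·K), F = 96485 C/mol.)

8.2 × 10^16

E°_cell = -2.37 − (-2.87) = 0.50 V, with n = 2 electrons transferred.
At equilibrium E = 0, so the Nernst equation gives ln K = nFE°/RT = (2)(96485)(0.50)/((8.314)(298)) = 38.94.
K = e^38.94 = 8.2 × 10^16.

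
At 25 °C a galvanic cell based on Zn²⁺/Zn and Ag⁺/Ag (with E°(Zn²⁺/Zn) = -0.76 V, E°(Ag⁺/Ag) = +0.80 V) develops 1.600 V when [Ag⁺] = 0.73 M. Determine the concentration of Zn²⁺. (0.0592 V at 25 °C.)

From the Nernst equation, log Q = n(E° − E)/0.0592 = 2(1.56 − 1.600)/0.0592 = -1.351, so Q = 0.0445.
With Q = [Zn²⁺]/[Ag⁺]^2 and the known concentrations, [Zn²⁺] in the numerator gives [Zn²⁺] = 0.024 M.

0.024 M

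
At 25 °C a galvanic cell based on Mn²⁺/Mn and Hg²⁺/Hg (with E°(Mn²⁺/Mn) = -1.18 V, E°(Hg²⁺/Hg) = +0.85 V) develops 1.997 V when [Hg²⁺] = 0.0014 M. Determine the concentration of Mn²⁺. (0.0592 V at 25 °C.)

0.018 M

From the Nernst equation, log Q = n(E° − E)/0.0592 = 2(2.03 − 1.997)/0.0592 = 1.115, so Q = 13.0.
With Q = [Mn²⁺]/[Hg²⁺] and the known concentrations, [Mn²⁺] in the numerator gives [Mn²⁺] = 0.018 M.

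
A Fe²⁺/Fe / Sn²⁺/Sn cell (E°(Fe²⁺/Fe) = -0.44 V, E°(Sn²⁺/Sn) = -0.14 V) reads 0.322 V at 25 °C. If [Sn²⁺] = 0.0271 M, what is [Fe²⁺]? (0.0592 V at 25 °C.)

From the Nernst equation, log Q = n(E° − E)/0.0592 = 2(0.30 − 0.322)/0.0592 = -0.743, so Q = 0.181.
With Q = [Fe²⁺]/[Sn²⁺] and the known concentrations, [Fe²⁺] in the numerator gives [Fe²⁺] = 0.0049 M.

0.0049 M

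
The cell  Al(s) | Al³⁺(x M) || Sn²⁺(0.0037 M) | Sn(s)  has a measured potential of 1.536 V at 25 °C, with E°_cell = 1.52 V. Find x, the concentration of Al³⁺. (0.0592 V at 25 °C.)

From the Nernst equation, log Q = n(E° − E)/0.0592 = 6(1.52 − 1.536)/0.0592 = -1.622, so Q = 0.0239.
With Q = [Al³⁺]^2/[Sn²⁺]^3 and the known concentrations, [Al³⁺]^2 in the numerator gives [Al³⁺] = 3.5 × 10^-5 M.

3.5 × 10^-5 M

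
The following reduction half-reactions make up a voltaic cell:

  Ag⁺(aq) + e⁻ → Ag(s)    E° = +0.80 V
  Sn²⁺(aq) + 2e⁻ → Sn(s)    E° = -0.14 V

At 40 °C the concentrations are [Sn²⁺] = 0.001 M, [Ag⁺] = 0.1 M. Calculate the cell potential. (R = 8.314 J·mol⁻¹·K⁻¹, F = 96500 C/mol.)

The Ag⁺/Ag couple has the higher reduction potential and acts as the cathode, so E°_cell = +0.80 − (-0.14) = 0.94 V.
Balancing electrons gives n = 2; the reaction quotient is Q = [Sn²⁺]/[Ag⁺]^2 = 0.100.
E = E° − (RT/nF) ln Q = 0.94 − (8.314×313)/(2×96500) × (-2.303) = 0.940 + 0.031 = 0.971 V.

0.971 V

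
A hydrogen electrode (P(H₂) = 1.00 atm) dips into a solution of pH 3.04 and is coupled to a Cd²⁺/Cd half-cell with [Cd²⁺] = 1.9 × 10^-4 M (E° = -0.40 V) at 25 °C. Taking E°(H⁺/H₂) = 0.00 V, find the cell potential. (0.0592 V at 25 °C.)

The hydrogen couple is the cathode, so E°_cell = 0.40 V; n = 2.
[H⁺] = 10^(−3.04) = 9.1 × 10^-4 M, and Q = [Cd²⁺]·P(H₂) / [H⁺]^2 = 228.
E = E° − (0.0592/2) log Q = 0.40 − (0.0592/2)(2.359) = 0.330 V.

0.33 V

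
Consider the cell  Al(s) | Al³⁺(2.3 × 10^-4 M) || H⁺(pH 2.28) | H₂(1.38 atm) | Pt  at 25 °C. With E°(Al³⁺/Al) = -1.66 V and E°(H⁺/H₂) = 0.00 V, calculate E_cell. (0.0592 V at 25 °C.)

The hydrogen couple is the cathode, so E°_cell = 1.66 V; n = 6.
[H⁺] = 10^(−2.28) = 0.0052 M, and Q = [Al³⁺]^2·P(H₂)^3 / [H⁺]^6 = 6.65 × 10^6.
E = E° − (0.0592/6) log Q = 1.66 − (0.0592/6)(6.823) = 1.593 V.

1.59 V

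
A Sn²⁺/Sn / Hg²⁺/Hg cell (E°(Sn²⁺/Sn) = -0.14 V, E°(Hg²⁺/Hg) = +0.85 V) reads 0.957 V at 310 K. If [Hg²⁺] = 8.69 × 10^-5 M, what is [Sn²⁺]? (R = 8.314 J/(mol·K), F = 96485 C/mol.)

From the Nernst equation, ln Q = nF(E° − E)/RT = 2×96485×(0.99 − 0.957)/(8.314×310) = 2.471, so Q = 11.8.
With Q = [Sn²⁺]/[Hg²⁺] and the known concentrations, [Sn²⁺] in the numerator gives [Sn²⁺] = 0.001 M.

0.001 M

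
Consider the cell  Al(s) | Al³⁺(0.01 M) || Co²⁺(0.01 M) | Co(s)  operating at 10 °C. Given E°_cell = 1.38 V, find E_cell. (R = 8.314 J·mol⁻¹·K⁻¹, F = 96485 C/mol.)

1.36 V

Balancing electrons gives n = 6; the reaction quotient is Q = [Al³⁺]^2/[Co²⁺]^3 = 100.
E = E° − (RT/nF) ln Q = 1.38 − (8.314×283)/(6×96485) × (4.605) = 1.380 − 0.019 = 1.361 V.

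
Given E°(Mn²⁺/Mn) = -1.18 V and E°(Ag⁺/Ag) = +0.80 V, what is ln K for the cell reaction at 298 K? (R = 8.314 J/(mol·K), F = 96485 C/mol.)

E°_cell = +0.80 − (-1.18) = 1.98 V, with n = 2 electrons transferred.
At equilibrium E = 0, so the Nernst equation gives ln K = nFE°/RT = (2)(96485)(1.98)/((8.314)(298)) = 154.22.

ln K = 154.2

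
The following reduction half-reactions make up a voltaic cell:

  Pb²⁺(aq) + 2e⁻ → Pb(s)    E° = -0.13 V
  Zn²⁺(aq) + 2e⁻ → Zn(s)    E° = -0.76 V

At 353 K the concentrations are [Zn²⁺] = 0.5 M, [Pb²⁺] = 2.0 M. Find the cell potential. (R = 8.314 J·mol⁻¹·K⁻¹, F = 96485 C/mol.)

0.651 V

The Pb²⁺/Pb couple has the higher reduction potential and acts as the cathode, so E°_cell = -0.13 − (-0.76) = 0.63 V.
Balancing electrons gives n = 2; the reaction quotient is Q = [Zn²⁺]/[Pb²⁺] = 0.250.
E = E° − (RT/nF) ln Q = 0.63 − (8.314×353)/(2×96485) × (-1.386) = 0.630 + 0.021 = 0.651 V.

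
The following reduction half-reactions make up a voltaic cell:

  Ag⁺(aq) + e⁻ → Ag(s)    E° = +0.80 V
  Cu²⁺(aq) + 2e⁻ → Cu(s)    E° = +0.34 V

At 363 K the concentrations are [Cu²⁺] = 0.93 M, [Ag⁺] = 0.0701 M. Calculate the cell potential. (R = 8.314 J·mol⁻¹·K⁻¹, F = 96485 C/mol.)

0.378 V

The Ag⁺/Ag couple has the higher reduction potential and acts as the cathode, so E°_cell = +0.80 − (+0.34) = 0.46 V.
Balancing electrons gives n = 2; the reaction quotient is Q = [Cu²⁺]/[Ag⁺]^2 = 189.
E = E° − (RT/nF) ln Q = 0.46 − (8.314×363)/(2×96485) × (5.243) = 0.460 − 0.082 = 0.378 V.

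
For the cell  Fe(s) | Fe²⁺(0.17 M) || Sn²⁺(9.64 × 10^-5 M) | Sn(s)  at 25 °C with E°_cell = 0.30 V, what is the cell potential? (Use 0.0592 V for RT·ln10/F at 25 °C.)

0.204 V

Balancing electrons gives n = 2; the reaction quotient is Q = [Fe²⁺]/[Sn²⁺] = 1760.
At 25 °C, E = E° − (0.0592/n) log Q = 0.30 − (0.0592/2)(3.246) = 0.300 − 0.096 = 0.204 V.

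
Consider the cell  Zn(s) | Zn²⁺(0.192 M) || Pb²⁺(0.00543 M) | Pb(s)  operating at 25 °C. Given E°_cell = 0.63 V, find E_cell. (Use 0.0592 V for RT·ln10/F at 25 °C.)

0.584 V

Balancing electrons gives n = 2; the reaction quotient is Q = [Zn²⁺]/[Pb²⁺] = 35.4.
At 25 °C, E = E° − (0.0592/n) log Q = 0.63 − (0.0592/2)(1.549) = 0.630 − 0.046 = 0.584 V.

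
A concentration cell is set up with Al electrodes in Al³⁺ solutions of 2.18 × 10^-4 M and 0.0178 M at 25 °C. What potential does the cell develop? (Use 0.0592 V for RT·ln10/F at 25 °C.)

0.038 V

Both half-cells are Al³⁺/Al, so E°_cell = 0. The concentrated side is the cathode; the cell reaction moves Al³⁺ from high to low concentration with n = 3.
Q = [Al³⁺]_dilute/[Al³⁺]_conc = 2.18 × 10^-4/0.0178 = 0.0122.
E = 0 − (0.0592/3) log Q = −(0.0592/3)(-1.912) = 0.0377 V.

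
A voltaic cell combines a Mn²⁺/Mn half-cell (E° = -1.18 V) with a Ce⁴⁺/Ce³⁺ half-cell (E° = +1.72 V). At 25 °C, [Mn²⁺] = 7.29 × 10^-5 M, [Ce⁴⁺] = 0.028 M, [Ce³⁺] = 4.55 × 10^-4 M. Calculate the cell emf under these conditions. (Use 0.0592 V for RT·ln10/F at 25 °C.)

3.13 V

The Ce⁴⁺/Ce³⁺ couple has the higher reduction potential and acts as the cathode, so E°_cell = +1.72 − (-1.18) = 2.90 V.
Balancing electrons gives n = 2; the reaction quotient is Q = [Mn²⁺]·[Ce³⁺]^2/[Ce⁴⁺]^2 = 1.93 × 10^-8.
At 25 °C, E = E° − (0.0592/n) log Q = 2.90 − (0.0592/2)(-7.716) = 2.900 + 0.228 = 3.128 V.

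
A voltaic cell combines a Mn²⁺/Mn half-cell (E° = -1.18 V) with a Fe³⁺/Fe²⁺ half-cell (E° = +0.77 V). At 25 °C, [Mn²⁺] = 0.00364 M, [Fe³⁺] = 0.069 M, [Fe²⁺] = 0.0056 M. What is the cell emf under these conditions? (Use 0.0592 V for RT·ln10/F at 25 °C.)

The Fe³⁺/Fe²⁺ couple has the higher reduction potential and acts as the cathode, so E°_cell = +0.77 − (-1.18) = 1.95 V.
Balancing electrons gives n = 2; the reaction quotient is Q = [Mn²⁺]·[Fe²⁺]^2/[Fe³⁺]^2 = 2.4 × 10^-5.
At 25 °C, E = E° − (0.0592/n) log Q = 1.95 − (0.0592/2)(-4.620) = 1.950 + 0.137 = 2.087 V.

2.09 V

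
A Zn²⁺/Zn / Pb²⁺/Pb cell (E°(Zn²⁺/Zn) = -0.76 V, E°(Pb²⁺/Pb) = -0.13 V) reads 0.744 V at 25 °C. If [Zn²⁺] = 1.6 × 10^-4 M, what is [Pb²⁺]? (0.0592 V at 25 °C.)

1.1 M

From the Nernst equation, log Q = n(E° − E)/0.0592 = 2(0.63 − 0.744)/0.0592 = -3.851, so Q = 1.41 × 10^-4.
With Q = [Zn²⁺]/[Pb²⁺] and the known concentrations, [Pb²⁺] in the denominator gives [Pb²⁺] = 1.1 M.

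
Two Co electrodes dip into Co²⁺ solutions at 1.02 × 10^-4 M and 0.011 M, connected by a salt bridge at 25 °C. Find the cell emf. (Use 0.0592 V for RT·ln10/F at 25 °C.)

Both half-cells are Co²⁺/Co, so E°_cell = 0. The concentrated side is the cathode; the cell reaction moves Co²⁺ from high to low concentration with n = 2.
Q = [Co²⁺]_dilute/[Co²⁺]_conc = 1.02 × 10^-4/0.011 = 0.00927.
E = 0 − (0.0592/2) log Q = −(0.0592/2)(-2.033) = 0.0602 V.

0.060 V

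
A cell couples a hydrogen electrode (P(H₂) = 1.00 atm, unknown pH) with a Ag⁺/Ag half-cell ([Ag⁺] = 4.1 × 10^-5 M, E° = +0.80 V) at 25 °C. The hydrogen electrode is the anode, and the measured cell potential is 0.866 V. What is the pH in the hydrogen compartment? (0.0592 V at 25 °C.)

E°_cell = 0.80 V and n = 2.
log Q = n(E° − E)/0.0592 = 2×(0.80 − 0.866)/0.0592 = -2.230.
With Q = [H⁺]^2 / ([Ag⁺]^2·P(H₂)), solving for [H⁺] gives log[H⁺] = -5.502, so pH = 5.50.

pH = 5.50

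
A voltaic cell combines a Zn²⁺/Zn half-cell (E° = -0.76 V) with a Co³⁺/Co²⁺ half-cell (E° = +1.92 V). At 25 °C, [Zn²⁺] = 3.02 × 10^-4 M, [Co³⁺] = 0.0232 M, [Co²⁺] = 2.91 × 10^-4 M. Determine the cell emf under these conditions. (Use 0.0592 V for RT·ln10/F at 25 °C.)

2.90 V

The Co³⁺/Co²⁺ couple has the higher reduction potential and acts as the cathode, so E°_cell = +1.92 − (-0.76) = 2.68 V.
Balancing electrons gives n = 2; the reaction quotient is Q = [Zn²⁺]·[Co²⁺]^2/[Co³⁺]^2 = 4.75 × 10^-8.
At 25 °C, E = E° − (0.0592/n) log Q = 2.68 − (0.0592/2)(-7.323) = 2.680 + 0.217 = 2.897 V.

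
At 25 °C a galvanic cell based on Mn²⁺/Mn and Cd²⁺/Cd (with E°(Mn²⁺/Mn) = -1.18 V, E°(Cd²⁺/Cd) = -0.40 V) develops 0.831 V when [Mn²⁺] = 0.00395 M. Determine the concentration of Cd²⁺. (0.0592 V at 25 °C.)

0.21 M

From the Nernst equation, log Q = n(E° − E)/0.0592 = 2(0.78 − 0.831)/0.0592 = -1.723, so Q = 0.0189.
With Q = [Mn²⁺]/[Cd²⁺] and the known concentrations, [Cd²⁺] in the denominator gives [Cd²⁺] = 0.21 M.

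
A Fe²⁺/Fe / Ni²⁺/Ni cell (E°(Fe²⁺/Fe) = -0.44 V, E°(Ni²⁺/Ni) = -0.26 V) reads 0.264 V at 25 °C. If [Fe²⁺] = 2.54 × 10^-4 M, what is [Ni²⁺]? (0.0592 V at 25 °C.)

From the Nernst equation, log Q = n(E° − E)/0.0592 = 2(0.18 − 0.264)/0.0592 = -2.838, so Q = 0.00145.
With Q = [Fe²⁺]/[Ni²⁺] and the known concentrations, [Ni²⁺] in the denominator gives [Ni²⁺] = 0.17 M.

0.17 M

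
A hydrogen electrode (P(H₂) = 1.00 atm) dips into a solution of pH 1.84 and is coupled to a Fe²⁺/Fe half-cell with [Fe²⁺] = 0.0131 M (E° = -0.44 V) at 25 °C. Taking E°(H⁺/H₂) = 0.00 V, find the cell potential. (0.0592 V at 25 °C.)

0.39 V

The hydrogen couple is the cathode, so E°_cell = 0.44 V; n = 2.
[H⁺] = 10^(−1.84) = 0.014 M, and Q = [Fe²⁺]·P(H₂) / [H⁺]^2 = 62.7.
E = E° − (0.0592/2) log Q = 0.44 − (0.0592/2)(1.797) = 0.387 V.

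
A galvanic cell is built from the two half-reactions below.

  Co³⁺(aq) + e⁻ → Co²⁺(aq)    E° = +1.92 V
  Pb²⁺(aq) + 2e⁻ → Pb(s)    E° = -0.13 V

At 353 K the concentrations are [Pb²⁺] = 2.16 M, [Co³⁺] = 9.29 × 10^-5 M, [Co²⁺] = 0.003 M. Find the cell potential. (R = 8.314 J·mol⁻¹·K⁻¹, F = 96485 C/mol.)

The Co³⁺/Co²⁺ couple has the higher reduction potential and acts as the cathode, so E°_cell = +1.92 − (-0.13) = 2.05 V.
Balancing electrons gives n = 2; the reaction quotient is Q = [Pb²⁺]·[Co²⁺]^2/[Co³⁺]^2 = 2250.
E = E° − (RT/nF) ln Q = 2.05 − (8.314×353)/(2×96485) × (7.720) = 2.050 − 0.117 = 1.933 V.

1.93 V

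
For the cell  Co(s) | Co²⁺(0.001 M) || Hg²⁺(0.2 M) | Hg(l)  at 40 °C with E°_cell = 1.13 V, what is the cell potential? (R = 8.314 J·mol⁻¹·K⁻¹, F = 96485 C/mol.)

1.20 V

Balancing electrons gives n = 2; the reaction quotient is Q = [Co²⁺]/[Hg²⁺] = 0.00500.
E = E° − (RT/nF) ln Q = 1.13 − (8.314×313)/(2×96485) × (-5.298) = 1.130 + 0.071 = 1.201 V.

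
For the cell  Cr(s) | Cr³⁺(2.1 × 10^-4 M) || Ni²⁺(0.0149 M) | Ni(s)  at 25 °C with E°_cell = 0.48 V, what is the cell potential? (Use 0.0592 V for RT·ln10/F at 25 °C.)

Balancing electrons gives n = 6; the reaction quotient is Q = [Cr³⁺]^2/[Ni²⁺]^3 = 0.0133.
At 25 °C, E = E° − (0.0592/n) log Q = 0.48 − (0.0592/6)(-1.875) = 0.480 + 0.019 = 0.498 V.

0.498 V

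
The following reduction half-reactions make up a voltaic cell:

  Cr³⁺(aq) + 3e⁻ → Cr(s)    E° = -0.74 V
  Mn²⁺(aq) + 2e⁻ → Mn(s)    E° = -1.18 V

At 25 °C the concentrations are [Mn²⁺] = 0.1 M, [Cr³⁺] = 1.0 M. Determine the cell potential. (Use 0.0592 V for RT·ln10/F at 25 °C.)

0.470 V

The Cr³⁺/Cr couple has the higher reduction potential and acts as the cathode, so E°_cell = -0.74 − (-1.18) = 0.44 V.
Balancing electrons gives n = 6; the reaction quotient is Q = [Mn²⁺]^3/[Cr³⁺]^2 = 0.00100.
At 25 °C, E = E° − (0.0592/n) log Q = 0.44 − (0.0592/6)(-3.000) = 0.440 + 0.030 = 0.470 V.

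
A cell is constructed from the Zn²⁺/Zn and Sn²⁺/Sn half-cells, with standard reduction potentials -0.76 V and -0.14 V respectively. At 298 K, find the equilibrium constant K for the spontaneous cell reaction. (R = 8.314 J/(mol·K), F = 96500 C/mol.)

9.4 × 10^20

E°_cell = -0.14 − (-0.76) = 0.62 V, with n = 2 electrons transferred.
At equilibrium E = 0, so the Nernst equation gives ln K = nFE°/RT = (2)(96500)(0.62)/((8.314)(298)) = 48.30.
K = e^48.30 = 9.4 × 10^20.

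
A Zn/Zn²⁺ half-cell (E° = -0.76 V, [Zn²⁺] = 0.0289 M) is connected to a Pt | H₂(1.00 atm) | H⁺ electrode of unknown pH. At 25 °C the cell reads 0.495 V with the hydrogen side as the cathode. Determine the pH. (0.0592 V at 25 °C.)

pH = 5.25

E°_cell = 0.76 V and n = 2.
log Q = n(E° − E)/0.0592 = 2×(0.76 − 0.495)/0.0592 = 8.953.
With Q = [Zn²⁺]·P(H₂) / [H⁺]^2, solving for [H⁺] gives log[H⁺] = -5.246, so pH = 5.25.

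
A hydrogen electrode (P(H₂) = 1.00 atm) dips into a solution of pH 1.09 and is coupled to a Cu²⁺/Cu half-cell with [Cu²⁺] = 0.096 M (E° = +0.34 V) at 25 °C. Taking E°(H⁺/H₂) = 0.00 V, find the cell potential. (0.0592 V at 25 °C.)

0.37 V

The Cu²⁺/Cu couple is the cathode, so E°_cell = 0.34 V; n = 2.
[H⁺] = 10^(−1.09) = 0.081 M, and Q = [H⁺]^2 / ([Cu²⁺]·P(H₂)) = 0.0688.
E = E° − (0.0592/2) log Q = 0.34 − (0.0592/2)(-1.162) = 0.374 V.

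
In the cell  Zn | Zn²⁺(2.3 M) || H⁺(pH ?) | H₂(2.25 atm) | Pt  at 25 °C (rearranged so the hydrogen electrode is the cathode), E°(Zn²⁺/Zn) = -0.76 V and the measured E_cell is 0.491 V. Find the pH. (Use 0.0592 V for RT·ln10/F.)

pH = 4.19

E°_cell = 0.76 V and n = 2.
log Q = n(E° − E)/0.0592 = 2×(0.76 − 0.491)/0.0592 = 9.088.
With Q = [Zn²⁺]·P(H₂) / [H⁺]^2, solving for [H⁺] gives log[H⁺] = -4.187, so pH = 4.19.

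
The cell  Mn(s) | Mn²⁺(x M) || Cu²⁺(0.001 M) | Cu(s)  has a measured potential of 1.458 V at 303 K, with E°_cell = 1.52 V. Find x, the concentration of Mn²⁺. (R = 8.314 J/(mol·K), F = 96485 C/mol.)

From the Nernst equation, ln Q = nF(E° − E)/RT = 2×96485×(1.52 − 1.458)/(8.314×303) = 4.749, so Q = 116.
With Q = [Mn²⁺]/[Cu²⁺] and the known concentrations, [Mn²⁺] in the numerator gives [Mn²⁺] = 0.12 M.

0.12 M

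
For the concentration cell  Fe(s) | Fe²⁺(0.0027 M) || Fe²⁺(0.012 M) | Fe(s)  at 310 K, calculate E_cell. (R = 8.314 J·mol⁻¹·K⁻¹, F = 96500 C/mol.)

Both half-cells are Fe²⁺/Fe, so E°_cell = 0. The concentrated side is the cathode; the cell reaction moves Fe²⁺ from high to low concentration with n = 2.
Q = [Fe²⁺]_dilute/[Fe²⁺]_conc = 0.0027/0.012 = 0.225.
E = 0 − (RT/nF) ln Q = −((8.314×310)/(2×96500))(-1.492) = 0.0199 V.

0.020 V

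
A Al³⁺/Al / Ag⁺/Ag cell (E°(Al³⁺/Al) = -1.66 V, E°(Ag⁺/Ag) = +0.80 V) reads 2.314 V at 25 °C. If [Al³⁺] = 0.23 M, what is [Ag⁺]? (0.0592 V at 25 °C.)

0.0021 M

From the Nernst equation, log Q = n(E° − E)/0.0592 = 3(2.46 − 2.314)/0.0592 = 7.399, so Q = 2.5 × 10^7.
With Q = [Al³⁺]/[Ag⁺]^3 and the known concentrations, [Ag⁺]^3 in the denominator gives [Ag⁺] = 0.0021 M.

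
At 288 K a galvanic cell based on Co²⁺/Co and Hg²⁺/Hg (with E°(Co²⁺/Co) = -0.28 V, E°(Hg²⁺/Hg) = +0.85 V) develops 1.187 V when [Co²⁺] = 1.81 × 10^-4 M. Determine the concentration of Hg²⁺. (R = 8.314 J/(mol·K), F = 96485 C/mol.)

0.018 M

From the Nernst equation, ln Q = nF(E° − E)/RT = 2×96485×(1.13 − 1.187)/(8.314×288) = -4.594, so Q = 0.0101.
With Q = [Co²⁺]/[Hg²⁺] and the known concentrations, [Hg²⁺] in the denominator gives [Hg²⁺] = 0.018 M.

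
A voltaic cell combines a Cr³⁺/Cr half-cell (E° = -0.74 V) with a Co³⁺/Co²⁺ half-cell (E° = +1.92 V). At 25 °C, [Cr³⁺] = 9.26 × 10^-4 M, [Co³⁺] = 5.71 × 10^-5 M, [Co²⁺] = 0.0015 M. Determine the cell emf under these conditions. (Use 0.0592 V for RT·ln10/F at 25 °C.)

2.64 V

The Co³⁺/Co²⁺ couple has the higher reduction potential and acts as the cathode, so E°_cell = +1.92 − (-0.74) = 2.66 V.
Balancing electrons gives n = 3; the reaction quotient is Q = [Cr³⁺]·[Co²⁺]^3/[Co³⁺]^3 = 16.8.
At 25 °C, E = E° − (0.0592/n) log Q = 2.66 − (0.0592/3)(1.225) = 2.660 − 0.024 = 2.636 V.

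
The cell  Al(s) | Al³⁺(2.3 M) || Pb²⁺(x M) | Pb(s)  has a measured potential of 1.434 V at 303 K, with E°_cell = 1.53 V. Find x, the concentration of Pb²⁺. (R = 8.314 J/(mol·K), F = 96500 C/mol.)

From the Nernst equation, ln Q = nF(E° − E)/RT = 6×96500×(1.53 − 1.434)/(8.314×303) = 22.065, so Q = 3.82 × 10^9.
With Q = [Al³⁺]^2/[Pb²⁺]^3 and the known concentrations, [Pb²⁺]^3 in the denominator gives [Pb²⁺] = 0.0011 M.

0.0011 M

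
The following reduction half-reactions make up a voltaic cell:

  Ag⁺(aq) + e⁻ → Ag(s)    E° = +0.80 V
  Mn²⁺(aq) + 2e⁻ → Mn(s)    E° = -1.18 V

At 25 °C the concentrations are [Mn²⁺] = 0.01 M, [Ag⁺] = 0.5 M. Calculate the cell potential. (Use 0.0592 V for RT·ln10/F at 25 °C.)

The Ag⁺/Ag couple has the higher reduction potential and acts as the cathode, so E°_cell = +0.80 − (-1.18) = 1.98 V.
Balancing electrons gives n = 2; the reaction quotient is Q = [Mn²⁺]/[Ag⁺]^2 = 0.0400.
At 25 °C, E = E° − (0.0592/n) log Q = 1.98 − (0.0592/2)(-1.398) = 1.980 + 0.041 = 2.021 V.

2.02 V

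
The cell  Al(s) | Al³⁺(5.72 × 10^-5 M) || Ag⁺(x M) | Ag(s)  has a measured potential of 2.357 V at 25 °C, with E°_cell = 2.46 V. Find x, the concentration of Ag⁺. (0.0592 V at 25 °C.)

From the Nernst equation, log Q = n(E° − E)/0.0592 = 3(2.46 − 2.357)/0.0592 = 5.220, so Q = 1.66 × 10^5.
With Q = [Al³⁺]/[Ag⁺]^3 and the known concentrations, [Ag⁺]^3 in the denominator gives [Ag⁺] = 7 × 10^-4 M.

7 × 10^-4 M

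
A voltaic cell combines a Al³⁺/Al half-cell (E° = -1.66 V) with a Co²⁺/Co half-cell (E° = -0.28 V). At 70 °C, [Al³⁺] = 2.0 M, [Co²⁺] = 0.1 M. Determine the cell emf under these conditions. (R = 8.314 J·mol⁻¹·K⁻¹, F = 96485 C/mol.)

The Co²⁺/Co couple has the higher reduction potential and acts as the cathode, so E°_cell = -0.28 − (-1.66) = 1.38 V.
Balancing electrons gives n = 6; the reaction quotient is Q = [Al³⁺]^2/[Co²⁺]^3 = 4000.
E = E° − (RT/nF) ln Q = 1.38 − (8.314×343)/(6×96485) × (8.294) = 1.380 − 0.041 = 1.339 V.

1.34 V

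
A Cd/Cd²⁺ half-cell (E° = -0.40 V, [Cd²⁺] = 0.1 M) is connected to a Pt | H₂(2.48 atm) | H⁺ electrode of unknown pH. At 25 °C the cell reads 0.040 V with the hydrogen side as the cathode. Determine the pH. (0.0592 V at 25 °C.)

E°_cell = 0.40 V and n = 2.
log Q = n(E° − E)/0.0592 = 2×(0.40 − 0.040)/0.0592 = 12.162.
With Q = [Cd²⁺]·P(H₂) / [H⁺]^2, solving for [H⁺] gives log[H⁺] = -6.384, so pH = 6.38.

pH = 6.38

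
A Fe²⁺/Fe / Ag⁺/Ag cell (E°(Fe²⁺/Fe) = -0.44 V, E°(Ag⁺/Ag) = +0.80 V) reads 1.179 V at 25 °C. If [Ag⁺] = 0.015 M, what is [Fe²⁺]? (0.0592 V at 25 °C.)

0.026 M

From the Nernst equation, log Q = n(E° − E)/0.0592 = 2(1.24 − 1.179)/0.0592 = 2.061, so Q = 115.
With Q = [Fe²⁺]/[Ag⁺]^2 and the known concentrations, [Fe²⁺] in the numerator gives [Fe²⁺] = 0.026 M.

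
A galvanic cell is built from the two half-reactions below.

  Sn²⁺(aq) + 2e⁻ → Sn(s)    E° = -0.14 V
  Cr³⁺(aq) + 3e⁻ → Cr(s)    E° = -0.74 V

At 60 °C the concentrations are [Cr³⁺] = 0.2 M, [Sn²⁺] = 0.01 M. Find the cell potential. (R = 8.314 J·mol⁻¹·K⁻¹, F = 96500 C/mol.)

The Sn²⁺/Sn couple has the higher reduction potential and acts as the cathode, so E°_cell = -0.14 − (-0.74) = 0.60 V.
Balancing electrons gives n = 6; the reaction quotient is Q = [Cr³⁺]^2/[Sn²⁺]^3 = 4 × 10^4.
E = E° − (RT/nF) ln Q = 0.60 − (8.314×333)/(6×96500) × (10.597) = 0.600 − 0.051 = 0.549 V.

0.549 V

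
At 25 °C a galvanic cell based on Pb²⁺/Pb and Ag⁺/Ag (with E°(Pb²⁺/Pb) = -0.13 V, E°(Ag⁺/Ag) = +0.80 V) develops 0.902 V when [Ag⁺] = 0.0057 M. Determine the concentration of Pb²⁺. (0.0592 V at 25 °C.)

2.9 × 10^-4 M

From the Nernst equation, log Q = n(E° − E)/0.0592 = 2(0.93 − 0.902)/0.0592 = 0.946, so Q = 8.83.
With Q = [Pb²⁺]/[Ag⁺]^2 and the known concentrations, [Pb²⁺] in the numerator gives [Pb²⁺] = 2.9 × 10^-4 M.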